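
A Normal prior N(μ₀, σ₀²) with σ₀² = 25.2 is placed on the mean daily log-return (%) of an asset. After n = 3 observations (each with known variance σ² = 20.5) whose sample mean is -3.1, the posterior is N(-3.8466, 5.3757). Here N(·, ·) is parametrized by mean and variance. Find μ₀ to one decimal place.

The posterior mean is a precision-weighted average: μ_n = (τ₀μ₀ + τ_data·x̄)/(τ₀+τ_data), with τ₀=1/σ₀² and τ_data=n/σ².
Here τ₀ = 1/25.2 = 0.039683 and τ_data = 3/20.5 = 0.146341, so τ_n = 0.186024.
Rearranging for μ₀: μ₀ = (μ_n·τ_n − τ_data·x̄)/τ₀ = (-3.8466·0.186024 − 0.146341·-3.1) / 0.039683 = -0.261903/0.039683 ≈ -6.6.

μ₀ = -6.6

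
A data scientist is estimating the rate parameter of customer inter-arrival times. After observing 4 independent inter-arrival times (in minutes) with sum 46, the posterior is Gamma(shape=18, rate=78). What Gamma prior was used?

Gamma(shape=14, rate=32)

For an exponential likelihood with a Gamma(α, β) prior on the rate, n observations with total T give posterior Gamma(α+n, β+T).
So α = 18 − 4 = 14 and β = 78 − 46 = 32.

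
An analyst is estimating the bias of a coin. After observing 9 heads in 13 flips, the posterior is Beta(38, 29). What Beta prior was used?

A Beta(α, β) prior with s successes and f failures in binomial data gives a Beta(α+s, β+f) posterior.
So α = 38 − 9 = 29 and β = 29 − 4 = 25.

Beta(29, 25)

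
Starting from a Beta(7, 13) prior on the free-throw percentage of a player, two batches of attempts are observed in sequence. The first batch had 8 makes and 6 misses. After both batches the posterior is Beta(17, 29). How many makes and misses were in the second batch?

Sequential conjugate updates are equivalent to a single update on the pooled data, so total successes = posterior α − prior α and total failures = posterior β − prior β.
Total across both batches: 17−7=10 makes, 29−13=16 misses.
Subtract the first batch: 10−8=2 makes and 16−6=10 misses.

2 makes and 10 misses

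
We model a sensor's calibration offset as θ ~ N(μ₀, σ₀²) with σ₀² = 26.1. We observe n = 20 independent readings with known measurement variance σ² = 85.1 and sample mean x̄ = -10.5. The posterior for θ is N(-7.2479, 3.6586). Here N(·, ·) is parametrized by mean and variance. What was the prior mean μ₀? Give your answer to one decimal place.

With known observation variance, the Normal–Normal posterior has precision τ_n = τ₀ + n/σ² and mean μ_n = (τ₀μ₀ + (n/σ²)x̄)/τ_n.
Here τ₀ = 1/26.1 = 0.038314 and τ_data = 20/85.1 = 0.235018, so τ_n = 0.273332.
Rearranging for μ₀: μ₀ = (μ_n·τ_n − τ_data·x̄)/τ₀ = (-7.2479·0.273332 − 0.235018·-10.5) / 0.038314 = 0.486606/0.038314 ≈ 12.7.

μ₀ = 12.7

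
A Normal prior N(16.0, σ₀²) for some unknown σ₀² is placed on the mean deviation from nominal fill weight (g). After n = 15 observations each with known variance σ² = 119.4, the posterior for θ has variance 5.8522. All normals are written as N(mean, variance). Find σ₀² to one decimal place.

σ₀² = 22.1

Posterior precision equals prior precision plus data precision: 1/σ_n² = 1/σ₀² + n/σ².
So 1/σ₀² = 1/5.8522 − 15/119.4 = 0.170876 − 0.125628 = 0.045248.
Hence σ₀² = 1/0.045248 ≈ 22.1.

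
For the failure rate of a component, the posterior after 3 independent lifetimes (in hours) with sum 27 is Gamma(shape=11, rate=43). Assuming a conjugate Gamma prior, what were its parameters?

For an exponential likelihood with a Gamma(α, β) prior on the rate, n observations with total T give posterior Gamma(α+n, β+T).
So α = 11 − 3 = 8 and β = 43 − 27 = 16.

Gamma(shape=8, rate=16)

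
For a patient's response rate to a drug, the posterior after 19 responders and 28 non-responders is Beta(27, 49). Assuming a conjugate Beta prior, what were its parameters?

Beta(8, 21)

Beta is conjugate to the binomial likelihood: posterior = Beta(a+s, b+f).
Subtract the data counts: 27−19=8, 49−28=21.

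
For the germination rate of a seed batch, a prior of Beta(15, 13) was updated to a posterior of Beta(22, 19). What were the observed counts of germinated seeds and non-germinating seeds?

Beta is conjugate to the binomial likelihood: posterior = Beta(α+s, β+f).
Match parameters: s=22−15=7, f=19−13=6.

7 germinated seeds and 6 non-germinating seeds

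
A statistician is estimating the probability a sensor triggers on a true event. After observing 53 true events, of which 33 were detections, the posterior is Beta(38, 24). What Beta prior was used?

Beta(5, 4)

Under Beta–binomial conjugacy the posterior parameters are (α+s, β+f).
So α = 38 − 33 = 5 and β = 24 − 20 = 4.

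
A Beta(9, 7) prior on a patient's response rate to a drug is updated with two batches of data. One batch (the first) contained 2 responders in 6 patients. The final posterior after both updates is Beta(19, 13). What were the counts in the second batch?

8 responders and 2 non-responders

Sequential conjugate updates are equivalent to a single update on the pooled data, so total successes = posterior α − prior α and total failures = posterior β − prior β.
Total across both batches: 19−9=10 responders, 13−7=6 non-responders.
Subtract the first batch: 10−2=8 responders and 6−4=2 non-responders.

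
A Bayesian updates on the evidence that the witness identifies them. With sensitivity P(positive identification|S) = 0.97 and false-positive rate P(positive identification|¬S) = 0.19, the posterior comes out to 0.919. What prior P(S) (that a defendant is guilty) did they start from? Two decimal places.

Bayes' rule in odds form gives O(S|E) = O(S)·[P(E|S)/P(E|¬S)], hence O(S) = O(S|E)/LR.
Posterior odds = 0.919/(1−0.919) = 11.3457. LR = 0.97/0.19 = 5.1053.
Prior odds = 11.3457/5.1053 = 2.2223, so P(S) = 2.2223/(1+2.2223) ≈ 0.69.

P(S) = 0.69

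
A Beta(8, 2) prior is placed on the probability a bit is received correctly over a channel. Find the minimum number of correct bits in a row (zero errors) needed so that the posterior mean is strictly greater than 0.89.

k = 9

After k correct bits and 0 errors the posterior is Beta(8+k, 2), with mean (8+k)/(8+2+k).
Set (8+k)/(10+k) > 0.89 and solve: k > (0.89·10 − 8)/(1 − 0.89) = 8.182.
The smallest integer exceeding 8.182 is 9.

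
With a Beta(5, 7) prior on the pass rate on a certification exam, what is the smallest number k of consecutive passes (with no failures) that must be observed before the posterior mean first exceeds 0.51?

k = 3

After k passes and 0 failures the posterior is Beta(5+k, 7), with mean (5+k)/(5+7+k).
Set (5+k)/(12+k) > 0.51 and solve: k > (0.51·12 − 5)/(1 − 0.51) = 2.286.
The smallest integer exceeding 2.286 is 3.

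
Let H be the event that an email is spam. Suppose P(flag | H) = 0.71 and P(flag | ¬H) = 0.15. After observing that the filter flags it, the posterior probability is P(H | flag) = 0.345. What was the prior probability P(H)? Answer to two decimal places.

P(H) = 0.10

Bayes' rule in odds form gives O(H|E) = O(H)·[P(E|H)/P(E|¬H)], hence O(H) = O(H|E)/LR.
Posterior odds = 0.345/(1−0.345) = 0.5267. LR = 0.71/0.15 = 4.7333.
Prior odds = 0.5267/4.7333 = 0.1113, so P(H) = 0.1113/(1+0.1113) ≈ 0.10.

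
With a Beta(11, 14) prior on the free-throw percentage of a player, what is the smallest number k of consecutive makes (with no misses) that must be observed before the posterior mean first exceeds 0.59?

k = 10

After k makes and 0 misses the posterior is Beta(11+k, 14), with mean (11+k)/(11+14+k).
Set (11+k)/(25+k) > 0.59 and solve: k > (0.59·25 − 11)/(1 − 0.59) = 9.146.
The smallest integer exceeding 9.146 is 10, and checking k=10: (21)/(35) = 0.6000 > 0.59.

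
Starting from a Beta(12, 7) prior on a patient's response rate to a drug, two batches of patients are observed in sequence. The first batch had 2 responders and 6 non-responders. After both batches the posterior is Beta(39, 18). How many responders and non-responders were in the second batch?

25 responders and 5 non-responders

Because Beta–binomial updating is additive in the counts, the combined data contributed (α_post−α_prior, β_post−β_prior) successes and failures.
Total across both batches: 39−12=27 responders, 18−7=11 non-responders.
Subtract the first batch: 27−2=25 responders and 11−6=5 non-responders.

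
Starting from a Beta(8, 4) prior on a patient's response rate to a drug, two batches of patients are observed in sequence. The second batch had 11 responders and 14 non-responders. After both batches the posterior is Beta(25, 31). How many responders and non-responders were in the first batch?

6 responders and 13 non-responders

Sequential conjugate updates are equivalent to a single update on the pooled data, so total successes = posterior α − prior α and total failures = posterior β − prior β.
Total across both batches: 25−8=17 responders, 31−4=27 non-responders.
Subtract the second batch: 17−11=6 responders and 27−14=13 non-responders.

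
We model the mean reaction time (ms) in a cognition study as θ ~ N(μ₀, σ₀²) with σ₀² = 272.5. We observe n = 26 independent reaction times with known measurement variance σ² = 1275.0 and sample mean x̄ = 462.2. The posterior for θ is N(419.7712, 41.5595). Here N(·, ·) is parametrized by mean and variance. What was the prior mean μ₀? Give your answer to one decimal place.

With known observation variance, the Normal–Normal posterior has precision τ_n = τ₀ + n/σ² and mean μ_n = (τ₀μ₀ + (n/σ²)x̄)/τ_n.
Here τ₀ = 1/272.5 = 0.003670 and τ_data = 26/1275.0 = 0.020392, so τ_n = 0.024062.
Rearranging for μ₀: μ₀ = (μ_n·τ_n − τ_data·x̄)/τ₀ = (419.7712·0.024062 − 0.020392·462.2) / 0.003670 = 0.675352/0.003670 ≈ 184.0.

μ₀ = 184.0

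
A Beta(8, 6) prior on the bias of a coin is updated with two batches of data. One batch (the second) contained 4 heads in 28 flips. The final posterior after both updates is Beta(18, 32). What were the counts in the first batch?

6 heads and 2 tails

Sequential conjugate updates are equivalent to a single update on the pooled data, so total successes = posterior α − prior α and total failures = posterior β − prior β.
Total across both batches: 18−8=10 heads, 32−6=26 tails.
Subtract the second batch: 10−4=6 heads and 26−24=2 tails.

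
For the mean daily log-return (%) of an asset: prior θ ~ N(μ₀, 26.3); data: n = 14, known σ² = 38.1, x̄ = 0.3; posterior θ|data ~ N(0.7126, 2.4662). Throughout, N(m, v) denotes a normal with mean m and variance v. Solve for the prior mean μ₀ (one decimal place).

With known observation variance, the Normal–Normal posterior has precision τ_n = τ₀ + n/σ² and mean μ_n = (τ₀μ₀ + (n/σ²)x̄)/τ_n.
Here τ₀ = 1/26.3 = 0.038023 and τ_data = 14/38.1 = 0.367454, so τ_n = 0.405477.
Rearranging for μ₀: μ₀ = (μ_n·τ_n − τ_data·x̄)/τ₀ = (0.7126·0.405477 − 0.367454·0.3) / 0.038023 = 0.178707/0.038023 ≈ 4.7.

μ₀ = 4.7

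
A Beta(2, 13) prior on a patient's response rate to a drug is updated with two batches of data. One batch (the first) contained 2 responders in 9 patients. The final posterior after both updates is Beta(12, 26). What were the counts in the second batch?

8 responders and 6 non-responders

Sequential conjugate updates are equivalent to a single update on the pooled data, so total successes = posterior α − prior α and total failures = posterior β − prior β.
Total across both batches: 12−2=10 responders, 26−13=13 non-responders.
Subtract the first batch: 10−2=8 responders and 13−7=6 non-responders.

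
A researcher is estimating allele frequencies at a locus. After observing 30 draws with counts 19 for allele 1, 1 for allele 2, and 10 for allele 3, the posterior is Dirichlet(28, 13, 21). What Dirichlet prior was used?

For a Dirichlet(α) prior with multinomial counts c, the posterior is Dirichlet(α + c) componentwise.
Subtract each count from the matching posterior parameter: 28−19=9, 13−1=12, 21−10=11.

Dirichlet(9, 12, 11)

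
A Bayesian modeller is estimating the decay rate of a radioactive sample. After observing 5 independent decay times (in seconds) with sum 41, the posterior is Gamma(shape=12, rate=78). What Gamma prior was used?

Gamma(shape=7, rate=37)

Gamma–exponential conjugacy: posterior shape = α + n, posterior rate = β + Σtᵢ.
So α = 12 − 5 = 7 and β = 78 − 41 = 37.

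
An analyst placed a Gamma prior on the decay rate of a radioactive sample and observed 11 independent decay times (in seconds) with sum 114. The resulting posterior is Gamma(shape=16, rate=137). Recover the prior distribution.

Gamma(shape=5, rate=23)

For an exponential likelihood with a Gamma(α, β) prior on the rate, n observations with total T give posterior Gamma(α+n, β+T).
So α = 16 − 11 = 5 and β = 137 − 114 = 23.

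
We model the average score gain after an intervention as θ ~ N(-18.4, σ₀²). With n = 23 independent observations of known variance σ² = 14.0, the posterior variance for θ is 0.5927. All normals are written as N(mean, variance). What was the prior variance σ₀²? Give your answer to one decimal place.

σ₀² = 22.6

Posterior precision equals prior precision plus data precision: 1/σ_n² = 1/σ₀² + n/σ².
So 1/σ₀² = 1/0.5927 − 23/14.0 = 1.687194 − 1.642857 = 0.044337.
Hence σ₀² = 1/0.044337 ≈ 22.6.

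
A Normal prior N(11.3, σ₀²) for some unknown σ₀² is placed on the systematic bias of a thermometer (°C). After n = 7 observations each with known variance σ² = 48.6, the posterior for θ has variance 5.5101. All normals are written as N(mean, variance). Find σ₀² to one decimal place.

Posterior precision equals prior precision plus data precision: 1/σ_n² = 1/σ₀² + n/σ².
So 1/σ₀² = 1/5.5101 − 7/48.6 = 0.181485 − 0.144033 = 0.037452.
Hence σ₀² = 1/0.037452 ≈ 26.7.

σ₀² = 26.7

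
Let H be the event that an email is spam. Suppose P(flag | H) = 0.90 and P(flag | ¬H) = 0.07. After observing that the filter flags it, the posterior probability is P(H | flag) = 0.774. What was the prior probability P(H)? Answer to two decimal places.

Bayes' rule in odds form gives O(H|E) = O(H)·[P(E|H)/P(E|¬H)], hence O(H) = O(H|E)/LR.
Posterior odds = 0.774/(1−0.774) = 3.4248. LR = 0.90/0.07 = 12.8571.
Prior odds = 3.4248/12.8571 = 0.2664, so P(H) = 0.2664/(1+0.2664) ≈ 0.21.

P(H) = 0.21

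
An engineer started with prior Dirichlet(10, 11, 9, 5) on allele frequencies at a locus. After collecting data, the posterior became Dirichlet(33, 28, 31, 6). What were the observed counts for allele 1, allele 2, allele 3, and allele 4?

For a Dirichlet(α) prior with multinomial counts c, the posterior is Dirichlet(α + c) componentwise.
Counts are posterior − prior componentwise: 33−10=23, 28−11=17, 31−9=22, 6−5=1.

counts (23, 17, 22, 1)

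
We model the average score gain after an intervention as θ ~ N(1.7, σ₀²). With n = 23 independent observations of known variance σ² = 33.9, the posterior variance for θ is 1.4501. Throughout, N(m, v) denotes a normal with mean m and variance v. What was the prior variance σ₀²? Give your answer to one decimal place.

σ₀² = 89.8

Posterior precision equals prior precision plus data precision: 1/σ_n² = 1/σ₀² + n/σ².
So 1/σ₀² = 1/1.4501 − 23/33.9 = 0.689608 − 0.678466 = 0.011142.
Hence σ₀² = 1/0.011142 ≈ 89.8.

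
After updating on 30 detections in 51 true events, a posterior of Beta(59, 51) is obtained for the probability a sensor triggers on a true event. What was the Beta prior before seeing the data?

Beta(29, 30)

Under Beta–binomial conjugacy the posterior parameters are (α+s, β+f).
Subtract the data counts: 59−30=29, 51−21=30.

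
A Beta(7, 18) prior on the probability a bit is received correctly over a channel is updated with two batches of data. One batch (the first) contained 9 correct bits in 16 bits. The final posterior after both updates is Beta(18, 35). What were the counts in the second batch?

Because Beta–binomial updating is additive in the counts, the combined data contributed (α_post−α_prior, β_post−β_prior) successes and failures.
Total across both batches: 18−7=11 correct bits, 35−18=17 errors.
Subtract the first batch: 11−9=2 correct bits and 17−7=10 errors.

2 correct bits and 10 errors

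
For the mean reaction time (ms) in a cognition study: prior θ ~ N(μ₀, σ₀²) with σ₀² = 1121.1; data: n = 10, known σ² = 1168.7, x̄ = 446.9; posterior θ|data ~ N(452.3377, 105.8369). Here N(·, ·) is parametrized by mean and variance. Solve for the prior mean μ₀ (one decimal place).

μ₀ = 504.5

The posterior mean is a precision-weighted average: μ_n = (τ₀μ₀ + τ_data·x̄)/(τ₀+τ_data), with τ₀=1/σ₀² and τ_data=n/σ².
Here τ₀ = 1/1121.1 = 0.000892 and τ_data = 10/1168.7 = 0.008557, so τ_n = 0.009449.
Rearranging for μ₀: μ₀ = (μ_n·τ_n − τ_data·x̄)/τ₀ = (452.3377·0.009449 − 0.008557·446.9) / 0.000892 = 0.450016/0.000892 ≈ 504.5.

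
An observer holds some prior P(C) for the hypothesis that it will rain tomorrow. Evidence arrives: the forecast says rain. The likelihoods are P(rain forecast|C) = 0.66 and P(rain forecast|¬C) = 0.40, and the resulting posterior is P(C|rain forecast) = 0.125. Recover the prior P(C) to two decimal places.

In odds form, posterior odds = prior odds × likelihood ratio, so prior odds = posterior odds ÷ LR.
Posterior odds = 0.125/(1−0.125) = 0.1429. LR = 0.66/0.40 = 1.6500.
Prior odds = 0.1429/1.6500 = 0.0866, so P(C) = 0.0866/(1+0.0866) ≈ 0.08.

P(C) = 0.08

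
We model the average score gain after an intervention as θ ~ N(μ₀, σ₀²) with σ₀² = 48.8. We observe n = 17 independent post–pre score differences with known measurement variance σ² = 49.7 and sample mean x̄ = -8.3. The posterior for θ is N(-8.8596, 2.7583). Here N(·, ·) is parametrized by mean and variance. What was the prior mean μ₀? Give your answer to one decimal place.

μ₀ = -18.2

The posterior mean is a precision-weighted average: μ_n = (τ₀μ₀ + τ_data·x̄)/(τ₀+τ_data), with τ₀=1/σ₀² and τ_data=n/σ².
Here τ₀ = 1/48.8 = 0.020492 and τ_data = 17/49.7 = 0.342052, so τ_n = 0.362544.
Rearranging for μ₀: μ₀ = (μ_n·τ_n − τ_data·x̄)/τ₀ = (-8.8596·0.362544 − 0.342052·-8.3) / 0.020492 = -0.372963/0.020492 ≈ -18.2.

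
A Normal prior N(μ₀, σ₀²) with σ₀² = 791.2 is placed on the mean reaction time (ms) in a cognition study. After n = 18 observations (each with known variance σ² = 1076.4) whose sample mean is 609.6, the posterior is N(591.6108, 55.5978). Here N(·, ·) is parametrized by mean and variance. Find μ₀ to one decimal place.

With known observation variance, the Normal–Normal posterior has precision τ_n = τ₀ + n/σ² and mean μ_n = (τ₀μ₀ + (n/σ²)x̄)/τ_n.
Here τ₀ = 1/791.2 = 0.001264 and τ_data = 18/1076.4 = 0.016722, so τ_n = 0.017986.
Rearranging for μ₀: μ₀ = (μ_n·τ_n − τ_data·x̄)/τ₀ = (591.6108·0.017986 − 0.016722·609.6) / 0.001264 = 0.446981/0.001264 ≈ 353.6.

μ₀ = 353.6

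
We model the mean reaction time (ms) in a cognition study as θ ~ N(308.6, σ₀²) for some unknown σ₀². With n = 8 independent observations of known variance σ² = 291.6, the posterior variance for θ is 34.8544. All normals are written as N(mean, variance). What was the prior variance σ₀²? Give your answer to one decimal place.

For the Normal–Normal model with known σ², precisions add: τ_n = τ₀ + n/σ².
So 1/σ₀² = 1/34.8544 − 8/291.6 = 0.028691 − 0.027435 = 0.001256.
Hence σ₀² = 1/0.001256 ≈ 796.2.

σ₀² = 796.2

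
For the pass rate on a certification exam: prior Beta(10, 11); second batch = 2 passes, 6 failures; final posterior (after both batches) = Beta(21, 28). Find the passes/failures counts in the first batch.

Sequential conjugate updates are equivalent to a single update on the pooled data, so total successes = posterior α − prior α and total failures = posterior β − prior β.
Total across both batches: 21−10=11 passes, 28−11=17 failures.
Subtract the second batch: 11−2=9 passes and 17−6=11 failures.

9 passes and 11 failures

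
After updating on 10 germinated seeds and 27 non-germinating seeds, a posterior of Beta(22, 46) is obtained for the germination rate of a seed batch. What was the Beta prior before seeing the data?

Beta(12, 19)

Beta is conjugate to the binomial likelihood: posterior = Beta(a+s, b+f).
So a = 22 − 10 = 12 and b = 46 − 27 = 19.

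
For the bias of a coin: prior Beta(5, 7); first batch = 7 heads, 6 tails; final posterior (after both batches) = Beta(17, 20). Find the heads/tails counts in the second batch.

Sequential conjugate updates are equivalent to a single update on the pooled data, so total successes = posterior α − prior α and total failures = posterior β − prior β.
Total across both batches: 17−5=12 heads, 20−7=13 tails.
Subtract the first batch: 12−7=5 heads and 13−6=7 tails.

5 heads and 7 tails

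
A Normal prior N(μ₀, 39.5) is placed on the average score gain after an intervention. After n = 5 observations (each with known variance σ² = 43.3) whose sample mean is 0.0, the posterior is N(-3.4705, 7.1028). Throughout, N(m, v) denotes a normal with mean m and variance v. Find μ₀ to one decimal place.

μ₀ = -19.3

With known observation variance, the Normal–Normal posterior has precision τ_n = τ₀ + n/σ² and mean μ_n = (τ₀μ₀ + (n/σ²)x̄)/τ_n.
Here τ₀ = 1/39.5 = 0.025316 and τ_data = 5/43.3 = 0.115473, so τ_n = 0.140789.
Rearranging for μ₀: μ₀ = (μ_n·τ_n − τ_data·x̄)/τ₀ = (-3.4705·0.140789 − 0.115473·0.0) / 0.025316 = -0.488608/0.025316 ≈ -19.3.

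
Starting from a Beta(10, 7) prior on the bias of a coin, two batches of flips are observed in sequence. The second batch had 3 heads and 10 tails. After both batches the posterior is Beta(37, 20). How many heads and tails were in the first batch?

24 heads and 3 tails

Sequential conjugate updates are equivalent to a single update on the pooled data, so total successes = posterior α − prior α and total failures = posterior β − prior β.
Total across both batches: 37−10=27 heads, 20−7=13 tails.
Subtract the second batch: 27−3=24 heads and 13−10=3 tails.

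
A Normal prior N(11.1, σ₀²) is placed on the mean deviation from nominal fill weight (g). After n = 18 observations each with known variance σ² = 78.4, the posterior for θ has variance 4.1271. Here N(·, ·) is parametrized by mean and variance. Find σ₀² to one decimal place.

σ₀² = 78.7

Posterior precision equals prior precision plus data precision: 1/σ_n² = 1/σ₀² + n/σ².
So 1/σ₀² = 1/4.1271 − 18/78.4 = 0.242301 − 0.229592 = 0.012709.
Hence σ₀² = 1/0.012709 ≈ 78.7.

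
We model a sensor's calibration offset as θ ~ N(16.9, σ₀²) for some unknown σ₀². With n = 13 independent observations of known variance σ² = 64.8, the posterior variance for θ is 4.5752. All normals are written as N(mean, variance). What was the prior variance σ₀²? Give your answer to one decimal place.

For the Normal–Normal model with known σ², precisions add: τ_n = τ₀ + n/σ².
So 1/σ₀² = 1/4.5752 − 13/64.8 = 0.218570 − 0.200617 = 0.017953.
Hence σ₀² = 1/0.017953 ≈ 55.7.

σ₀² = 55.7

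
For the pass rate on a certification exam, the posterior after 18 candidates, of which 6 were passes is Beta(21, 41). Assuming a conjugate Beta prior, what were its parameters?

Under Beta–binomial conjugacy the posterior parameters are (a+s, b+f).
Subtract the data counts: 21−6=15, 41−12=29.

Beta(15, 29)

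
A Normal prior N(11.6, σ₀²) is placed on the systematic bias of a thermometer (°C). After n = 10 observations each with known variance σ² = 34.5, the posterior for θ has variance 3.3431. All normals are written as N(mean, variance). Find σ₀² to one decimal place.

For the Normal–Normal model with known σ², precisions add: τ_n = τ₀ + n/σ².
So 1/σ₀² = 1/3.3431 − 10/34.5 = 0.299124 − 0.289855 = 0.009269.
Hence σ₀² = 1/0.009269 ≈ 107.9.

σ₀² = 107.9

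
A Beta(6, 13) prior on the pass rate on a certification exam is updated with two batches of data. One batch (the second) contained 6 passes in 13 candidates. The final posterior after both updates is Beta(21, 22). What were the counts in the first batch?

9 passes and 2 failures

Sequential conjugate updates are equivalent to a single update on the pooled data, so total successes = posterior α − prior α and total failures = posterior β − prior β.
Total across both batches: 21−6=15 passes, 22−13=9 failures.
Subtract the second batch: 15−6=9 passes and 9−7=2 failures.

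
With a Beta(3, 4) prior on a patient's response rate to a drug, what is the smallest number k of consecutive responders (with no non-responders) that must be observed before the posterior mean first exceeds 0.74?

After k responders and 0 non-responders the posterior is Beta(3+k, 4), with mean (3+k)/(3+4+k).
Set (3+k)/(7+k) > 0.74 and solve: k > (0.74·7 − 3)/(1 − 0.74) = 8.385.
The smallest integer exceeding 8.385 is 9.

k = 9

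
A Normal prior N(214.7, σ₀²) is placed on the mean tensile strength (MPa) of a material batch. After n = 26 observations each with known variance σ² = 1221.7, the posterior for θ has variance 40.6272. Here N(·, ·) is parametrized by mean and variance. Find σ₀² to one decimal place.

σ₀² = 300.1

Posterior precision equals prior precision plus data precision: 1/σ_n² = 1/σ₀² + n/σ².
So 1/σ₀² = 1/40.6272 − 26/1221.7 = 0.024614 − 0.021282 = 0.003332.
Hence σ₀² = 1/0.003332 ≈ 300.1.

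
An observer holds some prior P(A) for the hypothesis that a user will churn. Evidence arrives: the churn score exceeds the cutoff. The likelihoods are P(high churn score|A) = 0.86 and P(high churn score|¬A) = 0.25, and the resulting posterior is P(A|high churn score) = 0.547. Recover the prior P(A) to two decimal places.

P(A) = 0.26

Bayes' rule in odds form gives O(A|E) = O(A)·[P(E|A)/P(E|¬A)], hence O(A) = O(A|E)/LR.
Posterior odds = 0.547/(1−0.547) = 1.2075. LR = 0.86/0.25 = 3.4400.
Prior odds = 1.2075/3.4400 = 0.3510, so P(A) = 0.3510/(1+0.3510) ≈ 0.26.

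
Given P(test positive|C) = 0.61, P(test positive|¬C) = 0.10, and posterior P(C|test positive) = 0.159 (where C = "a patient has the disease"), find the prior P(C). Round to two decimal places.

P(C) = 0.03

In odds form, posterior odds = prior odds × likelihood ratio, so prior odds = posterior odds ÷ LR.
Posterior odds = 0.159/(1−0.159) = 0.1891. LR = 0.61/0.10 = 6.1000.
Prior odds = 0.1891/6.1000 = 0.0310, so P(C) = 0.0310/(1+0.0310) ≈ 0.03.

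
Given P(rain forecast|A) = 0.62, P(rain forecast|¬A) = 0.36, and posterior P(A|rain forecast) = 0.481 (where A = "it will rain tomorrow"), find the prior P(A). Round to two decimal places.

In odds form, posterior odds = prior odds × likelihood ratio, so prior odds = posterior odds ÷ LR.
Posterior odds = 0.481/(1−0.481) = 0.9268. LR = 0.62/0.36 = 1.7222.
Prior odds = 0.9268/1.7222 = 0.5381, so P(A) = 0.5381/(1+0.5381) ≈ 0.35.

P(A) = 0.35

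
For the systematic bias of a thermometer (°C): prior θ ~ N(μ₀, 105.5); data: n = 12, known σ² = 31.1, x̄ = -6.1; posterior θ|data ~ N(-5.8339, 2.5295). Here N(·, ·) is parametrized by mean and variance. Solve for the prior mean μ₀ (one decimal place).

The posterior mean is a precision-weighted average: μ_n = (τ₀μ₀ + τ_data·x̄)/(τ₀+τ_data), with τ₀=1/σ₀² and τ_data=n/σ².
Here τ₀ = 1/105.5 = 0.009479 and τ_data = 12/31.1 = 0.385852, so τ_n = 0.395331.
Rearranging for μ₀: μ₀ = (μ_n·τ_n − τ_data·x̄)/τ₀ = (-5.8339·0.395331 − 0.385852·-6.1) / 0.009479 = 0.047376/0.009479 ≈ 5.0.

μ₀ = 5.0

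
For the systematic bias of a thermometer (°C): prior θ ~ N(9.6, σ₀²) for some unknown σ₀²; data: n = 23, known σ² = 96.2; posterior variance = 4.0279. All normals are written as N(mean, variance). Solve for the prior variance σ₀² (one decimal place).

For the Normal–Normal model with known σ², precisions add: τ_n = τ₀ + n/σ².
So 1/σ₀² = 1/4.0279 − 23/96.2 = 0.248268 − 0.239085 = 0.009183.
Hence σ₀² = 1/0.009183 ≈ 108.9.

σ₀² = 108.9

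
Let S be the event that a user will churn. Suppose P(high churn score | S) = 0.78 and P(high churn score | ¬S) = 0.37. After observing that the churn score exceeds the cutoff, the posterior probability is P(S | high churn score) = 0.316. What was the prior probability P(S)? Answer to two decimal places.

Bayes' rule in odds form gives O(S|E) = O(S)·[P(E|S)/P(E|¬S)], hence O(S) = O(S|E)/LR.
Posterior odds = 0.316/(1−0.316) = 0.4620. LR = 0.78/0.37 = 2.1081.
Prior odds = 0.4620/2.1081 = 0.2192, so P(S) = 0.2192/(1+0.2192) ≈ 0.18.

P(S) = 0.18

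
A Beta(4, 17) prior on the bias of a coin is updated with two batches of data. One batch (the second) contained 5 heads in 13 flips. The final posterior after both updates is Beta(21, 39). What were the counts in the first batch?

12 heads and 14 tails

Sequential conjugate updates are equivalent to a single update on the pooled data, so total successes = posterior α − prior α and total failures = posterior β − prior β.
Total across both batches: 21−4=17 heads, 39−17=22 tails.
Subtract the second batch: 17−5=12 heads and 22−8=14 tails.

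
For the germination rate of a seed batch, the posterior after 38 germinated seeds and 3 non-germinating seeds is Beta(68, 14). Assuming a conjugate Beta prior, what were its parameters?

Beta is conjugate to the binomial likelihood: posterior = Beta(a+s, b+f).
Subtract the data counts: 68−38=30, 14−3=11.

Beta(30, 11)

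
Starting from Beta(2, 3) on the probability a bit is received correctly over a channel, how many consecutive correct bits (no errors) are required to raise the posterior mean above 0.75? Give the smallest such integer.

k = 8

After k correct bits and 0 errors the posterior is Beta(2+k, 3), with mean (2+k)/(2+3+k).
Set (2+k)/(5+k) > 0.75 and solve: k > (0.75·5 − 2)/(1 − 0.75) = 7.000.
The smallest integer exceeding 7.000 is 8, and checking k=8: (10)/(13) = 0.7692 > 0.75.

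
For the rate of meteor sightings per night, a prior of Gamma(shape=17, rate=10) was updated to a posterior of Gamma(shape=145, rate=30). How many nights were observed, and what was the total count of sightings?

A Gamma(α, β) prior (rate parametrization) on a Poisson rate with n observations summing to S gives posterior Gamma(α+S, β+n).
Matching: Σxᵢ = 145 − 17 = 128 and n = 30 − 10 = 20.

n = 20 nights with total 128 sightings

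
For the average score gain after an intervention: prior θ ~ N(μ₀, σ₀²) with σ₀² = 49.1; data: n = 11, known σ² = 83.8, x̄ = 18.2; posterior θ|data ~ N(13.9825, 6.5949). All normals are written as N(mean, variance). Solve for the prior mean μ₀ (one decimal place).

μ₀ = -13.2

The posterior mean is a precision-weighted average: μ_n = (τ₀μ₀ + τ_data·x̄)/(τ₀+τ_data), with τ₀=1/σ₀² and τ_data=n/σ².
Here τ₀ = 1/49.1 = 0.020367 and τ_data = 11/83.8 = 0.131265, so τ_n = 0.151632.
Rearranging for μ₀: μ₀ = (μ_n·τ_n − τ_data·x̄)/τ₀ = (13.9825·0.151632 − 0.131265·18.2) / 0.020367 = -0.268829/0.020367 ≈ -13.2.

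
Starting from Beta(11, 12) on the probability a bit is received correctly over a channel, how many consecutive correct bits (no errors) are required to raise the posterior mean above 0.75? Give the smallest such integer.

After k correct bits and 0 errors the posterior is Beta(11+k, 12), with mean (11+k)/(11+12+k).
Set (11+k)/(23+k) > 0.75 and solve: k > (0.75·23 − 11)/(1 − 0.75) = 25.000.
The smallest integer exceeding 25.000 is 26, and checking k=26: (37)/(49) = 0.7551 > 0.75.

k = 26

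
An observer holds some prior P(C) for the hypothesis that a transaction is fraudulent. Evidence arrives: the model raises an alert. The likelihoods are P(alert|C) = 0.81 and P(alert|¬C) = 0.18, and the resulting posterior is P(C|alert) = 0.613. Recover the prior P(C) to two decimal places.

In odds form, posterior odds = prior odds × likelihood ratio, so prior odds = posterior odds ÷ LR.
Posterior odds = 0.613/(1−0.613) = 1.5840. LR = 0.81/0.18 = 4.5000.
Prior odds = 1.5840/4.5000 = 0.3520, so P(C) = 0.3520/(1+0.3520) ≈ 0.26.

P(C) = 0.26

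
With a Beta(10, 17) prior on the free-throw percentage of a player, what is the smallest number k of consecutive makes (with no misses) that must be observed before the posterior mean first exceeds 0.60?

k = 16

After k makes and 0 misses the posterior is Beta(10+k, 17), with mean (10+k)/(10+17+k).
Set (10+k)/(27+k) > 0.60 and solve: k > (0.60·27 − 10)/(1 − 0.60) = 15.500.
The smallest integer exceeding 15.500 is 16.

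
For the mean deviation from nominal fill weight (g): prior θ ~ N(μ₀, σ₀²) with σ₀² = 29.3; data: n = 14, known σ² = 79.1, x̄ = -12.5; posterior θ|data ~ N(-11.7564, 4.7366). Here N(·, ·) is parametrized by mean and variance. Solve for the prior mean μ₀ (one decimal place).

With known observation variance, the Normal–Normal posterior has precision τ_n = τ₀ + n/σ² and mean μ_n = (τ₀μ₀ + (n/σ²)x̄)/τ_n.
Here τ₀ = 1/29.3 = 0.034130 and τ_data = 14/79.1 = 0.176991, so τ_n = 0.211121.
Rearranging for μ₀: μ₀ = (μ_n·τ_n − τ_data·x̄)/τ₀ = (-11.7564·0.211121 − 0.176991·-12.5) / 0.034130 = -0.269635/0.034130 ≈ -7.9.

μ₀ = -7.9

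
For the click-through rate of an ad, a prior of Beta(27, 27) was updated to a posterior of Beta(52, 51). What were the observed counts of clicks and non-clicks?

25 clicks and 24 non-clicks

Under Beta–binomial conjugacy the posterior parameters are (α+s, β+f).
Match parameters: s=52−27=25, f=51−27=24.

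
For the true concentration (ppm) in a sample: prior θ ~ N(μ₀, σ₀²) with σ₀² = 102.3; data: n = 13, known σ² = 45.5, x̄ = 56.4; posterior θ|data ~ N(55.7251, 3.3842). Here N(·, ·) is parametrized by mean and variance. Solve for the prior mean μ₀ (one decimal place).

The posterior mean is a precision-weighted average: μ_n = (τ₀μ₀ + τ_data·x̄)/(τ₀+τ_data), with τ₀=1/σ₀² and τ_data=n/σ².
Here τ₀ = 1/102.3 = 0.009775 and τ_data = 13/45.5 = 0.285714, so τ_n = 0.295489.
Rearranging for μ₀: μ₀ = (μ_n·τ_n − τ_data·x̄)/τ₀ = (55.7251·0.295489 − 0.285714·56.4) / 0.009775 = 0.351884/0.009775 ≈ 36.0.

μ₀ = 36.0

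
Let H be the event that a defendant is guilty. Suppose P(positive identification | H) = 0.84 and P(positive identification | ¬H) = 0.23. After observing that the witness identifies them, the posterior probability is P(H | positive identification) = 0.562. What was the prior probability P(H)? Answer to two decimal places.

P(H) = 0.26

Bayes' rule in odds form gives O(H|E) = O(H)·[P(E|H)/P(E|¬H)], hence O(H) = O(H|E)/LR.
Posterior odds = 0.562/(1−0.562) = 1.2831. LR = 0.84/0.23 = 3.6522.
Prior odds = 1.2831/3.6522 = 0.3513, so P(H) = 0.3513/(1+0.3513) ≈ 0.26.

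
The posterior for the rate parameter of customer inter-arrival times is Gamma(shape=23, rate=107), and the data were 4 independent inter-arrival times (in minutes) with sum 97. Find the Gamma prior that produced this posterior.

Gamma(shape=19, rate=10)

For an exponential likelihood with a Gamma(α, β) prior on the rate, n observations with total T give posterior Gamma(α+n, β+T).
So α = 23 − 4 = 19 and β = 107 − 97 = 10.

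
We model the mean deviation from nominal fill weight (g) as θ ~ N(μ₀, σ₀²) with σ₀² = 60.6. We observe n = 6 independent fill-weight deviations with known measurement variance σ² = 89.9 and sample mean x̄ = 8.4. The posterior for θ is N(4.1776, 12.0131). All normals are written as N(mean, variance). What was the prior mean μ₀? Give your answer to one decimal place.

μ₀ = -12.9

With known observation variance, the Normal–Normal posterior has precision τ_n = τ₀ + n/σ² and mean μ_n = (τ₀μ₀ + (n/σ²)x̄)/τ_n.
Here τ₀ = 1/60.6 = 0.016502 and τ_data = 6/89.9 = 0.066741, so τ_n = 0.083243.
Rearranging for μ₀: μ₀ = (μ_n·τ_n − τ_data·x̄)/τ₀ = (4.1776·0.083243 − 0.066741·8.4) / 0.016502 = -0.212868/0.016502 ≈ -12.9.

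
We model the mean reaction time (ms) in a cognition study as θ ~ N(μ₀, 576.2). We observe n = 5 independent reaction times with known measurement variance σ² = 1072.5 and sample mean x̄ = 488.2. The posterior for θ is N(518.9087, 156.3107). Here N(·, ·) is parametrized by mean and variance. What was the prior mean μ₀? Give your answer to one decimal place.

With known observation variance, the Normal–Normal posterior has precision τ_n = τ₀ + n/σ² and mean μ_n = (τ₀μ₀ + (n/σ²)x̄)/τ_n.
Here τ₀ = 1/576.2 = 0.001736 and τ_data = 5/1072.5 = 0.004662, so τ_n = 0.006398.
Rearranging for μ₀: μ₀ = (μ_n·τ_n − τ_data·x̄)/τ₀ = (518.9087·0.006398 − 0.004662·488.2) / 0.001736 = 1.043989/0.001736 ≈ 601.4.

μ₀ = 601.4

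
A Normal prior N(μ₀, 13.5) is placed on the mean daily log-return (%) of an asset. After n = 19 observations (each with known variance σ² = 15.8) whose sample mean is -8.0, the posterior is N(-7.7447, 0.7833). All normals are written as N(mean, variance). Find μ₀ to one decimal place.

With known observation variance, the Normal–Normal posterior has precision τ_n = τ₀ + n/σ² and mean μ_n = (τ₀μ₀ + (n/σ²)x̄)/τ_n.
Here τ₀ = 1/13.5 = 0.074074 and τ_data = 19/15.8 = 1.202532, so τ_n = 1.276606.
Rearranging for μ₀: μ₀ = (μ_n·τ_n − τ_data·x̄)/τ₀ = (-7.7447·1.276606 − 1.202532·-8.0) / 0.074074 = -0.266674/0.074074 ≈ -3.6.

μ₀ = -3.6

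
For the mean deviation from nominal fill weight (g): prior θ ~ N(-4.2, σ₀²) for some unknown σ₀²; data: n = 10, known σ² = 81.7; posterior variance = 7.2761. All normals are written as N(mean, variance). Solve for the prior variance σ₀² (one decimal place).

Posterior precision equals prior precision plus data precision: 1/σ_n² = 1/σ₀² + n/σ².
So 1/σ₀² = 1/7.2761 − 10/81.7 = 0.137436 − 0.122399 = 0.015037.
Hence σ₀² = 1/0.015037 ≈ 66.5.

σ₀² = 66.5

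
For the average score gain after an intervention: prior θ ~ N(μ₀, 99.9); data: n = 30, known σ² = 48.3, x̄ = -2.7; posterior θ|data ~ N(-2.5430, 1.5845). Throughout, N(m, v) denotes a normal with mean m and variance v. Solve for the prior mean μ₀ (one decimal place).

The posterior mean is a precision-weighted average: μ_n = (τ₀μ₀ + τ_data·x̄)/(τ₀+τ_data), with τ₀=1/σ₀² and τ_data=n/σ².
Here τ₀ = 1/99.9 = 0.010010 and τ_data = 30/48.3 = 0.621118, so τ_n = 0.631128.
Rearranging for μ₀: μ₀ = (μ_n·τ_n − τ_data·x̄)/τ₀ = (-2.5430·0.631128 − 0.621118·-2.7) / 0.010010 = 0.072060/0.010010 ≈ 7.2.

μ₀ = 7.2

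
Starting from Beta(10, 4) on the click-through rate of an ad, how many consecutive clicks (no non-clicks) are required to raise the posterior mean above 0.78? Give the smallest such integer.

After k clicks and 0 non-clicks the posterior is Beta(10+k, 4), with mean (10+k)/(10+4+k).
Set (10+k)/(14+k) > 0.78 and solve: k > (0.78·14 − 10)/(1 − 0.78) = 4.182.
The smallest integer exceeding 4.182 is 5, and checking k=5: (15)/(19) = 0.7895 > 0.78.

k = 5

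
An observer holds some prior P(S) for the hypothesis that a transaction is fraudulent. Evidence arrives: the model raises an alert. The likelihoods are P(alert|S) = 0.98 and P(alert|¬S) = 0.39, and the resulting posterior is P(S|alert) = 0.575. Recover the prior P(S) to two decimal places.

P(S) = 0.35

Bayes' rule in odds form gives O(S|E) = O(S)·[P(E|S)/P(E|¬S)], hence O(S) = O(S|E)/LR.
Posterior odds = 0.575/(1−0.575) = 1.3529. LR = 0.98/0.39 = 2.5128.
Prior odds = 1.3529/2.5128 = 0.5384, so P(S) = 0.5384/(1+0.5384) ≈ 0.35.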